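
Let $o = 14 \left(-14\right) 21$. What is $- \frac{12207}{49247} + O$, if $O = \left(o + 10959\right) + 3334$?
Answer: $\frac{501174512}{49247} \approx 10177.0$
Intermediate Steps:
$o = -4116$ ($o = \left(-196\right) 21 = -4116$)
$O = 10177$ ($O = \left(-4116 + 10959\right) + 3334 = 6843 + 3334 = 10177$)
$- \frac{12207}{49247} + O = - \frac{12207}{49247} + 10177 = \frac{501174512}{49247}$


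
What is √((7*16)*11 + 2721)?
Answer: √3953 ≈ 62.873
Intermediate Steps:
√((7*16)*11 + 2721) = √(112*11 + 2721) = √(1232 + 2721) = √3953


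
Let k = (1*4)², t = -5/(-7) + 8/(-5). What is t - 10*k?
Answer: -5631/35 ≈ -160.89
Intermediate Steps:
t = -31/35 (t = -5*(-⅐) + 8*(-⅕) = 5/7 - 8/5 = -31/35 ≈ -0.88571)
k = 16 (k = 4² = 16)
t - 10*k = -31/35 - 10*16 = -31/35 - 160 = -5631/35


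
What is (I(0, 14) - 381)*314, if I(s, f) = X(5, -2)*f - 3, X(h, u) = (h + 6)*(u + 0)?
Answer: -217288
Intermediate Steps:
X(h, u) = u*(6 + h) (X(h, u) = (6 + h)*u = u*(6 + h))
I(s, f) = -3 - 22*f (I(s, f) = (-2*(6 + 5))*f - 3 = (-2*11)*f - 3 = -22*f - 3 = -3 - 22*f)
(I(0, 14) - 381)*314 = ((-3 - 22*14) - 381)*314 = ((-3 - 308) - 381)*314 = (-311 - 381)*314 = -692*314 = -217288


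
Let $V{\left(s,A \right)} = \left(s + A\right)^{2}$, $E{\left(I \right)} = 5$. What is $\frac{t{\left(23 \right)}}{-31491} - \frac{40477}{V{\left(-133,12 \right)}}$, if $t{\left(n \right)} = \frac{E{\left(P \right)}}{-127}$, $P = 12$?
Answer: $- \frac{161881900084}{58554585837} \approx -2.7646$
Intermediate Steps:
$t{\left(n \right)} = - \frac{5}{127}$ ($t{\left(n \right)} = \frac{5}{-127} = 5 \left(- \frac{1}{127}\right) = - \frac{5}{127}$)
$V{\left(s,A \right)} = \left(A + s\right)^{2}$
$\frac{t{\left(23 \right)}}{-31491} - \frac{40477}{V{\left(-133,12 \right)}} = - \frac{5}{127 \left(-31491\right)} - \frac{40477}{\left(12 - 133\right)^{2}} = \left(- \frac{5}{127}\right) \left(- \frac{1}{31491}\right) - \frac{40477}{\left(-121\right)^{2}} = \frac{5}{3999357} - \frac{40477}{14641} = - \frac{161881900084}{58554585837}$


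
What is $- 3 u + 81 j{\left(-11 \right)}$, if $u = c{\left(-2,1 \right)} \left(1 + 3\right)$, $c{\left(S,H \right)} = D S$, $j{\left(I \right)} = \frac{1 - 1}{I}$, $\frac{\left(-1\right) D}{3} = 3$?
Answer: $-216$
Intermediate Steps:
$D = -9$ ($D = \left(-3\right) 3 = -9$)
$j{\left(I \right)} = 0$ ($j{\left(I \right)} = \frac{0}{I} = 0$)
$c{\left(S,H \right)} = - 9 S$
$u = 72$ ($u = \left(-9\right) \left(-2\right) \left(1 + 3\right) = 18 \cdot 4 = 72$)
$- 3 u + 81 j{\left(-11 \right)} = \left(-3\right) 72 + 81 \cdot 0 = -216 + 0 = -216$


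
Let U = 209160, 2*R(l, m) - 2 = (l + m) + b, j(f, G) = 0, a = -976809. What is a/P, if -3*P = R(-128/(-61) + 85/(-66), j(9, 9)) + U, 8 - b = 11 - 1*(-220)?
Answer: 23595798204/1683269837 ≈ 14.018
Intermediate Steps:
b = -223 (b = 8 - (11 - 1*(-220)) = 8 - (11 + 220) = 8 - 1*231 = 8 - 231 = -223)
R(l, m) = -221/2 + l/2 + m/2 (R(l, m) = 1 + ((l + m) - 223)/2 = 1 + (-223 + l + m)/2 = 1 + (-223/2 + l/2 + m/2) = -221/2 + l/2 + m/2)
P = -1683269837/24156 (P = -((-221/2 + (-128/(-61) + 85/(-66))/2 + (½)*0) + 209160)/3 = -((-221/2 + (-128*(-1/61) + 85*(-1/66))/2 + 0) + 209160)/3 = -((-221/2 + (128/61 - 85/66)/2 + 0) + 209160)/3 = -((-221/2 + (½)*(3263/4026) + 0) + 209160)/3 = -((-221/2 + 3263/8052 + 0) + 209160)/3 = -(-886483/8052 + 209160)/3 = -⅓*1683269837/8052 = -1683269837/24156 ≈ -69683.)
a/P = -976809/(-1683269837/24156) = -976809*(-24156/1683269837) = 23595798204/1683269837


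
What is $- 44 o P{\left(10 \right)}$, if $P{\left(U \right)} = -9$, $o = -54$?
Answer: $-21384$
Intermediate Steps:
$- 44 o P{\left(10 \right)} = \left(-44\right) \left(-54\right) \left(-9\right) = 2376 \left(-9\right) = -21384$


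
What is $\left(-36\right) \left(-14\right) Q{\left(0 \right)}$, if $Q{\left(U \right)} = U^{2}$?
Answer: $0$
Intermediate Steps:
$\left(-36\right) \left(-14\right) Q{\left(0 \right)} = \left(-36\right) \left(-14\right) 0^{2} = 504 \cdot 0 = 0$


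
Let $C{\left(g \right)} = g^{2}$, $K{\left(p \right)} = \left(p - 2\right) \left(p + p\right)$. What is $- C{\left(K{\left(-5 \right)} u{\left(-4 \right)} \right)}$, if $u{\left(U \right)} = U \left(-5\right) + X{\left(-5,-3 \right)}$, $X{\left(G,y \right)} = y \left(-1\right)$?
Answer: $-2592100$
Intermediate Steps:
$X{\left(G,y \right)} = - y$
$K{\left(p \right)} = 2 p \left(-2 + p\right)$ ($K{\left(p \right)} = \left(-2 + p\right) 2 p = 2 p \left(-2 + p\right)$)
$u{\left(U \right)} = 3 - 5 U$ ($u{\left(U \right)} = U \left(-5\right) - -3 = - 5 U + 3 = 3 - 5 U$)
$- C{\left(K{\left(-5 \right)} u{\left(-4 \right)} \right)} = - \left(2 \left(-5\right) \left(-2 - 5\right) \left(3 - -20\right)\right)^{2} = - \left(2 \left(-5\right) \left(-7\right) \left(3 + 20\right)\right)^{2} = - \left(70 \cdot 23\right)^{2} = - 1610^{2} = \left(-1\right) 2592100 = -2592100$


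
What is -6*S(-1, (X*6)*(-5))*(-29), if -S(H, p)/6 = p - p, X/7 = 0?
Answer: 0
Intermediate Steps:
X = 0 (X = 7*0 = 0)
S(H, p) = 0 (S(H, p) = -6*(p - p) = -6*0 = 0)
-6*S(-1, (X*6)*(-5))*(-29) = -6*0*(-29) = 0*(-29) = 0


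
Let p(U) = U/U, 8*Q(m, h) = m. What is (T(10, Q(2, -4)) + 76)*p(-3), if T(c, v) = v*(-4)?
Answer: 75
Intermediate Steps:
Q(m, h) = m/8
p(U) = 1
T(c, v) = -4*v
(T(10, Q(2, -4)) + 76)*p(-3) = (-2/2 + 76)*1 = (-4*¼ + 76)*1 = (-1 + 76)*1 = 75*1 = 75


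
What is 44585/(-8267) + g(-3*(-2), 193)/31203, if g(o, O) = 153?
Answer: -154435656/28661689 ≈ -5.3882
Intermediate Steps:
44585/(-8267) + g(-3*(-2), 193)/31203 = 44585/(-8267) + 153/31203 = 44585*(-1/8267) + 153*(1/31203) = -44585/8267 + 17/3467 = -154435656/28661689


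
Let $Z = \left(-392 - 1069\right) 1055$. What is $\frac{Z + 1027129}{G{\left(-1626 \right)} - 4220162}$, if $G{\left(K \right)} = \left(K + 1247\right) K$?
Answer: $\frac{257113}{1801954} \approx 0.14269$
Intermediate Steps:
$G{\left(K \right)} = K \left(1247 + K\right)$ ($G{\left(K \right)} = \left(1247 + K\right) K = K \left(1247 + K\right)$)
$Z = -1541355$ ($Z = \left(-1461\right) 1055 = -1541355$)
$\frac{Z + 1027129}{G{\left(-1626 \right)} - 4220162} = \frac{-1541355 + 1027129}{- 1626 \left(1247 - 1626\right) - 4220162} = - \frac{514226}{\left(-1626\right) \left(-379\right) - 4220162} = - \frac{514226}{616254 - 4220162} = - \frac{514226}{-3603908} = \left(-514226\right) \left(- \frac{1}{3603908}\right) = \frac{257113}{1801954}$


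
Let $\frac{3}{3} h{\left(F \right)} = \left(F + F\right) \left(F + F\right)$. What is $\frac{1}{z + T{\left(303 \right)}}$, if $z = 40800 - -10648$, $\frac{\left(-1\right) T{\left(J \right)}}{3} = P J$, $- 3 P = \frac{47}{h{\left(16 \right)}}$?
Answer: $\frac{1024}{52696993} \approx 1.9432 \cdot 10^{-5}$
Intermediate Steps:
$h{\left(F \right)} = 4 F^{2}$ ($h{\left(F \right)} = \left(F + F\right) \left(F + F\right) = 2 F 2 F = 4 F^{2}$)
$P = - \frac{47}{3072}$ ($P = - \frac{47 \frac{1}{4 \cdot 16^{2}}}{3} = - \frac{47 \frac{1}{4 \cdot 256}}{3} = - \frac{47 \cdot \frac{1}{1024}}{3} = \left(- \frac{1}{3}\right) \frac{47}{1024} = - \frac{47}{3072} \approx -0.015299$)
$T{\left(J \right)} = \frac{47 J}{1024}$ ($T{\left(J \right)} = - 3 \left(- \frac{47 J}{3072}\right) = \frac{47 J}{1024}$)
$z = 51448$ ($z = 40800 + 10648 = 51448$)
$\frac{1}{z + T{\left(303 \right)}} = \frac{1}{51448 + \frac{47}{1024} \cdot 303} = \frac{1}{51448 + \frac{14241}{1024}} = \frac{1}{\frac{52696993}{1024}} = \frac{1024}{52696993}$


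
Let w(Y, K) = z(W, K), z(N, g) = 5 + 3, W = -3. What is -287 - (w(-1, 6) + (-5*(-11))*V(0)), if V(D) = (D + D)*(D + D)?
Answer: -295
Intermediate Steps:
z(N, g) = 8
w(Y, K) = 8
V(D) = 4*D**2 (V(D) = (2*D)*(2*D) = 4*D**2)
-287 - (w(-1, 6) + (-5*(-11))*V(0)) = -287 - (8 + (-5*(-11))*(4*0**2)) = -287 - (8 + 55*(4*0)) = -287 - (8 + 55*0) = -287 - (8 + 0) = -287 - 1*8 = -287 - 8 = -295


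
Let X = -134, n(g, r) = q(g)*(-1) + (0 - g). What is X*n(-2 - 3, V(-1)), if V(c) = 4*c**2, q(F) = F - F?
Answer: -670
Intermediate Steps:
q(F) = 0
n(g, r) = -g (n(g, r) = 0*(-1) + (0 - g) = 0 - g = -g)
X*n(-2 - 3, V(-1)) = -(-134)*(-2 - 3) = -(-134)*(-5) = -134*5 = -670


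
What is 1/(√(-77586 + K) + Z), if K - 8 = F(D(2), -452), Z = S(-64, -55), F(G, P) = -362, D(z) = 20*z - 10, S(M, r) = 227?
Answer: 227/129469 - 6*I*√2165/129469 ≈ 0.0017533 - 0.0021563*I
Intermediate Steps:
D(z) = -10 + 20*z
Z = 227
K = -354 (K = 8 - 362 = -354)
1/(√(-77586 + K) + Z) = 1/(√(-77586 - 354) + 227) = 1/(√(-77940) + 227) = 1/(6*I*√2165 + 227) = 1/(227 + 6*I*√2165)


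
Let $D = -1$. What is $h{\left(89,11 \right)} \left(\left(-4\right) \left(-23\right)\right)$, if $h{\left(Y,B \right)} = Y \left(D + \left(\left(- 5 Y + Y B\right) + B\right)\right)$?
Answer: $4454272$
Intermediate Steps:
$h{\left(Y,B \right)} = Y \left(-1 + B - 5 Y + B Y\right)$ ($h{\left(Y,B \right)} = Y \left(-1 + \left(\left(- 5 Y + Y B\right) + B\right)\right) = Y \left(-1 + \left(\left(- 5 Y + B Y\right) + B\right)\right) = Y \left(-1 + \left(B - 5 Y + B Y\right)\right) = Y \left(-1 + B - 5 Y + B Y\right)$)
$h{\left(89,11 \right)} \left(\left(-4\right) \left(-23\right)\right) = 89 \left(-1 + 11 - 445 + 11 \cdot 89\right) \left(\left(-4\right) \left(-23\right)\right) = 89 \left(-1 + 11 - 445 + 979\right) 92 = 89 \cdot 544 \cdot 92 = 48416 \cdot 92 = 4454272$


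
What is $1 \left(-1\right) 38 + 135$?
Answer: $97$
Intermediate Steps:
$1 \left(-1\right) 38 + 135 = \left(-1\right) 38 + 135 = -38 + 135 = 97$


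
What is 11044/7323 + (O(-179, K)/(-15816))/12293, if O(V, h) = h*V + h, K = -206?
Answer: 178914433009/118648520202 ≈ 1.5079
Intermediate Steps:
O(V, h) = h + V*h (O(V, h) = V*h + h = h + V*h)
11044/7323 + (O(-179, K)/(-15816))/12293 = 11044/7323 + (-206*(1 - 179)/(-15816))/12293 = 11044*(1/7323) + (-206*(-178)*(-1/15816))*(1/12293) = 11044/7323 + (36668*(-1/15816))*(1/12293) = 11044/7323 - 9167/3954*1/12293 = 11044/7323 - 9167/48606522 = 178914433009/118648520202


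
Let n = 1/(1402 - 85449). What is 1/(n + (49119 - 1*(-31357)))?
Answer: 84047/6763766371 ≈ 1.2426e-5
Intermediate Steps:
n = -1/84047 (n = 1/(-84047) = -1/84047 ≈ -1.1898e-5)
1/(n + (49119 - 1*(-31357))) = 1/(-1/84047 + (49119 - 1*(-31357))) = 1/(-1/84047 + (49119 + 31357)) = 1/(-1/84047 + 80476) = 1/(6763766371/84047) = 84047/6763766371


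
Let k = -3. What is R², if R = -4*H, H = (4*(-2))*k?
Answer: 9216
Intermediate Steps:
H = 24 (H = (4*(-2))*(-3) = -8*(-3) = 24)
R = -96 (R = -4*24 = -96)
R² = (-96)² = 9216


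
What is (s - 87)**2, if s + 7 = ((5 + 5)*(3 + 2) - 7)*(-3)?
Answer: 49729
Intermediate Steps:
s = -136 (s = -7 + ((5 + 5)*(3 + 2) - 7)*(-3) = -7 + (10*5 - 7)*(-3) = -7 + (50 - 7)*(-3) = -7 + 43*(-3) = -7 - 129 = -136)
(s - 87)**2 = (-136 - 87)**2 = (-223)**2 = 49729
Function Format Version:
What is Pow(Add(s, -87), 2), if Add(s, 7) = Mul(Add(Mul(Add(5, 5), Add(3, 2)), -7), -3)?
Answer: 49729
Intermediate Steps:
s = -136 (s = Add(-7, Mul(Add(Mul(Add(5, 5), Add(3, 2)), -7), -3)) = Add(-7, Mul(Add(Mul(10, 5), -7), -3)) = Add(-7, Mul(Add(50, -7), -3)) = Add(-7, Mul(43, -3)) = Add(-7, -129) = -136)
Pow(Add(s, -87), 2) = Pow(Add(-136, -87), 2) = Pow(-223, 2) = 49729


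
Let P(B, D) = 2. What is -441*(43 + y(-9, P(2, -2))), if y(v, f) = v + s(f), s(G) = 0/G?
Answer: -14994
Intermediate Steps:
s(G) = 0
y(v, f) = v (y(v, f) = v + 0 = v)
-441*(43 + y(-9, P(2, -2))) = -441*(43 - 9) = -441*34 = -14994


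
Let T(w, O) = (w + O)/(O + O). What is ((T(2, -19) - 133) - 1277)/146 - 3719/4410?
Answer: -128422921/12233340 ≈ -10.498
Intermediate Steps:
T(w, O) = (O + w)/(2*O) (T(w, O) = (O + w)/((2*O)) = (O + w)*(1/(2*O)) = (O + w)/(2*O))
((T(2, -19) - 133) - 1277)/146 - 3719/4410 = (((½)*(-19 + 2)/(-19) - 133) - 1277)/146 - 3719/4410 = (((½)*(-1/19)*(-17) - 133) - 1277)*(1/146) - 3719*1/4410 = ((17/38 - 133) - 1277)*(1/146) - 3719/4410 = (-5037/38 - 1277)*(1/146) - 3719/4410 = -53563/38*1/146 - 3719/4410 = -53563/5548 - 3719/4410 = -128422921/12233340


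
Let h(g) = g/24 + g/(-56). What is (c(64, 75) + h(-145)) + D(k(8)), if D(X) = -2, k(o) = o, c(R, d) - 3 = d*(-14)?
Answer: -44203/42 ≈ -1052.5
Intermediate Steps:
h(g) = g/42 (h(g) = g*(1/24) + g*(-1/56) = g/24 - g/56 = g/42)
c(R, d) = 3 - 14*d (c(R, d) = 3 + d*(-14) = 3 - 14*d)
(c(64, 75) + h(-145)) + D(k(8)) = ((3 - 14*75) + (1/42)*(-145)) - 2 = ((3 - 1050) - 145/42) - 2 = (-1047 - 145/42) - 2 = -44119/42 - 2 = -44203/42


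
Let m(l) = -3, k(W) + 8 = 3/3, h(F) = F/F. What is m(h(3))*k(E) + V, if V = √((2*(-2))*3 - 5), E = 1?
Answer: 21 + I*√17 ≈ 21.0 + 4.1231*I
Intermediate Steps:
h(F) = 1
k(W) = -7 (k(W) = -8 + 3/3 = -8 + 3*(⅓) = -8 + 1 = -7)
V = I*√17 (V = √(-4*3 - 5) = √(-12 - 5) = √(-17) = I*√17 ≈ 4.1231*I)
m(h(3))*k(E) + V = -3*(-7) + I*√17 = 21 + I*√17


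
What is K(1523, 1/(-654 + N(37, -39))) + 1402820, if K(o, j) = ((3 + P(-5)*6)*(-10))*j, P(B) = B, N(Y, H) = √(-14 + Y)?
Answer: 599976117680/427693 - 270*√23/427693 ≈ 1.4028e+6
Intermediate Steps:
K(o, j) = 270*j (K(o, j) = ((3 - 5*6)*(-10))*j = ((3 - 30)*(-10))*j = (-27*(-10))*j = 270*j)
K(1523, 1/(-654 + N(37, -39))) + 1402820 = 270/(-654 + √(-14 + 37)) + 1402820 = 270/(-654 + √23) + 1402820 = 1402820 + 270/(-654 + √23)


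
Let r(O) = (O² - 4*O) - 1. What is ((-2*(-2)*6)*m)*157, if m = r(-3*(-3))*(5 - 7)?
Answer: -331584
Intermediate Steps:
r(O) = -1 + O² - 4*O
m = -88 (m = (-1 + (-3*(-3))² - (-12)*(-3))*(5 - 7) = (-1 + 9² - 4*9)*(-2) = (-1 + 81 - 36)*(-2) = 44*(-2) = -88)
((-2*(-2)*6)*m)*157 = ((-2*(-2)*6)*(-88))*157 = ((4*6)*(-88))*157 = (24*(-88))*157 = -2112*157 = -331584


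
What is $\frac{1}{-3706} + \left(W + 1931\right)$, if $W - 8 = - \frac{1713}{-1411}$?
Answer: $\frac{596805873}{307598} \approx 1940.2$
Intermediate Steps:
$W = \frac{13001}{1411}$ ($W = 8 - \frac{1713}{-1411} = 8 - - \frac{1713}{1411} = 8 + \frac{1713}{1411} = \frac{13001}{1411} \approx 9.214$)
$\frac{1}{-3706} + \left(W + 1931\right) = \frac{1}{-3706} + \left(\frac{13001}{1411} + 1931\right) = - \frac{1}{3706} + \frac{2737642}{1411} = \frac{596805873}{307598}$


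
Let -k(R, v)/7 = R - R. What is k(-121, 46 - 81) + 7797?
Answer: 7797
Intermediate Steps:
k(R, v) = 0 (k(R, v) = -7*(R - R) = -7*0 = 0)
k(-121, 46 - 81) + 7797 = 0 + 7797 = 7797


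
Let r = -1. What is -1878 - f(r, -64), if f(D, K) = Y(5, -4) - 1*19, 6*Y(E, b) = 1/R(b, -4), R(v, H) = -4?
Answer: -44615/24 ≈ -1859.0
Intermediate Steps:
Y(E, b) = -1/24 (Y(E, b) = (⅙)/(-4) = (⅙)*(-¼) = -1/24)
f(D, K) = -457/24 (f(D, K) = -1/24 - 1*19 = -1/24 - 19 = -457/24)
-1878 - f(r, -64) = -1878 - 1*(-457/24) = -1878 + 457/24 = -44615/24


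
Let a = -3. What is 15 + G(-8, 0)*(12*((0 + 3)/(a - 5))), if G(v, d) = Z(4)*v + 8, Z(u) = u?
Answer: 123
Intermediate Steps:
G(v, d) = 8 + 4*v (G(v, d) = 4*v + 8 = 8 + 4*v)
15 + G(-8, 0)*(12*((0 + 3)/(a - 5))) = 15 + (8 + 4*(-8))*(12*((0 + 3)/(-3 - 5))) = 15 + (8 - 32)*(12*(3/(-8))) = 15 - 288*3*(-⅛) = 15 - 288*(-3)/8 = 15 - 24*(-9/2) = 15 + 108 = 123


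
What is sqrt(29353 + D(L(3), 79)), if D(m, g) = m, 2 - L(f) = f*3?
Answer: sqrt(29346) ≈ 171.31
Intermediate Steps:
L(f) = 2 - 3*f (L(f) = 2 - f*3 = 2 - 3*f)
sqrt(29353 + D(L(3), 79)) = sqrt(29353 + (2 - 3*3)) = sqrt(29353 + (2 - 9)) = sqrt(29353 - 7) = sqrt(29346)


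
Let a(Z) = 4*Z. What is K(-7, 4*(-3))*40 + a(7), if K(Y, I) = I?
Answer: -452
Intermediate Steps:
K(-7, 4*(-3))*40 + a(7) = (4*(-3))*40 + 4*7 = -12*40 + 28 = -480 + 28 = -452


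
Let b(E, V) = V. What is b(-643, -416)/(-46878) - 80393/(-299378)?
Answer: 149738627/539778534 ≈ 0.27741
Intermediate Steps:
b(-643, -416)/(-46878) - 80393/(-299378) = -416/(-46878) - 80393/(-299378) = -416*(-1/46878) - 80393*(-1/299378) = 16/1803 + 80393/299378 = 149738627/539778534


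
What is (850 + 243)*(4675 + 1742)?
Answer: 7013781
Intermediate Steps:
(850 + 243)*(4675 + 1742) = 1093*6417 = 7013781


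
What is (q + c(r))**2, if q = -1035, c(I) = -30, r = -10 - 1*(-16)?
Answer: 1134225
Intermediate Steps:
r = 6 (r = -10 + 16 = 6)
(q + c(r))**2 = (-1035 - 30)**2 = (-1065)**2 = 1134225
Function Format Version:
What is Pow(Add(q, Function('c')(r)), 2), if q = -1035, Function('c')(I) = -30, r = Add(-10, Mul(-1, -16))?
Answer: 1134225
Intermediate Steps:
r = 6 (r = Add(-10, 16) = 6)
Pow(Add(q, Function('c')(r)), 2) = Pow(Add(-1035, -30), 2) = Pow(-1065, 2) = 1134225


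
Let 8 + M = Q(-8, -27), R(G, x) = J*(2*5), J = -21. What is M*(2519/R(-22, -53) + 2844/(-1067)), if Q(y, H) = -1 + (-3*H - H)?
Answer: -9855039/6790 ≈ -1451.4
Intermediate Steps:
R(G, x) = -210 (R(G, x) = -42*5 = -21*10 = -210)
Q(y, H) = -1 - 4*H
M = 99 (M = -8 + (-1 - 4*(-27)) = -8 + (-1 + 108) = -8 + 107 = 99)
M*(2519/R(-22, -53) + 2844/(-1067)) = 99*(2519/(-210) + 2844/(-1067)) = 99*(2519*(-1/210) + 2844*(-1/1067)) = 99*(-2519/210 - 2844/1067) = 99*(-3285013/224070) = -9855039/6790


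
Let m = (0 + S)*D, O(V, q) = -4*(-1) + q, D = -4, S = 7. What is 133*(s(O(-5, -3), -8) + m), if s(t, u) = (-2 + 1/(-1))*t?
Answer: -4123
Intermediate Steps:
O(V, q) = 4 + q
m = -28 (m = (0 + 7)*(-4) = 7*(-4) = -28)
s(t, u) = -3*t (s(t, u) = (-2 - 1)*t = -3*t)
133*(s(O(-5, -3), -8) + m) = 133*(-3*(4 - 3) - 28) = 133*(-3*1 - 28) = 133*(-3 - 28) = 133*(-31) = -4123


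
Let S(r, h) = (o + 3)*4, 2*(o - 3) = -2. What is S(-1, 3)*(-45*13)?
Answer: -11700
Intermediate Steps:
o = 2 (o = 3 + (1/2)*(-2) = 3 - 1 = 2)
S(r, h) = 20 (S(r, h) = (2 + 3)*4 = 5*4 = 20)
S(-1, 3)*(-45*13) = 20*(-45*13) = 20*(-585) = -11700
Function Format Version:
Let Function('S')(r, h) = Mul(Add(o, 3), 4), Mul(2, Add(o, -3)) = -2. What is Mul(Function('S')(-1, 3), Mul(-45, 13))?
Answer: -11700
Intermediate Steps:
o = 2 (o = Add(3, Mul(Rational(1, 2), -2)) = Add(3, -1) = 2)
Function('S')(r, h) = 20 (Function('S')(r, h) = Mul(Add(2, 3), 4) = Mul(5, 4) = 20)
Mul(Function('S')(-1, 3), Mul(-45, 13)) = Mul(20, Mul(-45, 13)) = Mul(20, -585) = -11700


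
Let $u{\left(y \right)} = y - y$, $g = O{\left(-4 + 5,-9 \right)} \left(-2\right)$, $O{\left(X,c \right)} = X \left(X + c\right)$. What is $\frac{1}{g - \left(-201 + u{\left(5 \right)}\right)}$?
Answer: $\frac{1}{217} \approx 0.0046083$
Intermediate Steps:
$g = 16$ ($g = \left(-4 + 5\right) \left(\left(-4 + 5\right) - 9\right) \left(-2\right) = 1 \left(1 - 9\right) \left(-2\right) = 1 \left(-8\right) \left(-2\right) = \left(-8\right) \left(-2\right) = 16$)
$u{\left(y \right)} = 0$
$\frac{1}{g - \left(-201 + u{\left(5 \right)}\right)} = \frac{1}{16 - \left(-201 + 0\right)} = \frac{1}{16 - -201} = \frac{1}{16 + 201} = \frac{1}{217}$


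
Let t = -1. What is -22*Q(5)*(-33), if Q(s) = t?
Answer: -726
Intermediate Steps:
Q(s) = -1
-22*Q(5)*(-33) = -22*(-1)*(-33) = 22*(-33) = -726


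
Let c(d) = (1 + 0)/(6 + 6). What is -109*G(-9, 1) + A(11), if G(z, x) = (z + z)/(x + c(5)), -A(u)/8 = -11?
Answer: 24688/13 ≈ 1899.1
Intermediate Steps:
c(d) = 1/12
A(u) = 88 (A(u) = -8*(-11) = 88)
G(z, x) = 2*z/(1/12 + x) (G(z, x) = (z + z)/(x + 1/12) = (2*z)/(1/12 + x) = 2*z/(1/12 + x))
-109*G(-9, 1) + A(11) = -2616*(-9)/(1 + 12*1) + 88 = -2616*(-9)/(1 + 12) + 88 = -2616*(-9)/13 + 88 = -109*(-216/13) + 88 = 23544/13 + 88 = 24688/13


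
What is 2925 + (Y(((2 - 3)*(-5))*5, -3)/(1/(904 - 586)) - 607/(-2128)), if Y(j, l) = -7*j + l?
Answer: -114228305/2128 ≈ -53679.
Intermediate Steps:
Y(j, l) = l - 7*j
2925 + (Y(((2 - 3)*(-5))*5, -3)/(1/(904 - 586)) - 607/(-2128)) = 2925 + ((-3 - 7*(2 - 3)*(-5)*5)/(1/(904 - 586)) - 607/(-2128)) = 2925 + ((-3 - 7*(-1*(-5))*5)/(1/318) - 607*(-1/2128)) = 2925 + ((-3 - 35*5)/(1/318) + 607/2128) = 2925 + ((-3 - 7*25)*318 + 607/2128) = 2925 + ((-3 - 175)*318 + 607/2128) = 2925 + (-178*318 + 607/2128) = 2925 + (-56604 + 607/2128) = 2925 - 120452705/2128 = -114228305/2128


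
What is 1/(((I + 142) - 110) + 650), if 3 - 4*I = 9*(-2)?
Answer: 4/2749 ≈ 0.0014551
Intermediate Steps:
I = 21/4 (I = ¾ - 9*(-2)/4 = ¾ - ¼*(-18) = ¾ + 9/2 = 21/4 ≈ 5.2500)
1/(((I + 142) - 110) + 650) = 1/(((21/4 + 142) - 110) + 650) = 1/((589/4 - 110) + 650) = 1/(149/4 + 650) = 1/(2749/4) = 4/2749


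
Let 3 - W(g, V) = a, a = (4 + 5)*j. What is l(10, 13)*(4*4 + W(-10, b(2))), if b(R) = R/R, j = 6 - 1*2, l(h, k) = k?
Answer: -221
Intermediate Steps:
j = 4 (j = 6 - 2 = 4)
a = 36 (a = (4 + 5)*4 = 9*4 = 36)
b(R) = 1
W(g, V) = -33 (W(g, V) = 3 - 1*36 = 3 - 36 = -33)
l(10, 13)*(4*4 + W(-10, b(2))) = 13*(4*4 - 33) = 13*(16 - 33) = 13*(-17) = -221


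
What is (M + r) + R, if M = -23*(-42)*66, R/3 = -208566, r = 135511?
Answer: -426431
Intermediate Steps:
R = -625698 (R = 3*(-208566) = -625698)
M = 63756 (M = 966*66 = 63756)
(M + r) + R = (63756 + 135511) - 625698 = 199267 - 625698 = -426431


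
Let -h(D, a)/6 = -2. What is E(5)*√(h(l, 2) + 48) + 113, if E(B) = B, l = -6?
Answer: 113 + 10*√15 ≈ 151.73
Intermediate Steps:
h(D, a) = 12 (h(D, a) = -6*(-2) = 12)
E(5)*√(h(l, 2) + 48) + 113 = 5*√(12 + 48) + 113 = 5*√60 + 113 = 5*(2*√15) + 113 = 10*√15 + 113 = 113 + 10*√15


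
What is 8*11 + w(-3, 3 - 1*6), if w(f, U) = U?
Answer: 85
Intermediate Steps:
8*11 + w(-3, 3 - 1*6) = 8*11 + (3 - 1*6) = 88 + (3 - 6) = 88 - 3 = 85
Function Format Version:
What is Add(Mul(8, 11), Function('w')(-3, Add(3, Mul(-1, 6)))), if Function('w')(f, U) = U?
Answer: 85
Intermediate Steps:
Add(Mul(8, 11), Function('w')(-3, Add(3, Mul(-1, 6)))) = Add(Mul(8, 11), Add(3, Mul(-1, 6))) = Add(88, Add(3, -6)) = Add(88, -3) = 85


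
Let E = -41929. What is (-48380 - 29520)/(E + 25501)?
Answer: 19475/4107 ≈ 4.7419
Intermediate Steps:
(-48380 - 29520)/(E + 25501) = (-48380 - 29520)/(-41929 + 25501) = -77900/(-16428) = -77900*(-1/16428) = 19475/4107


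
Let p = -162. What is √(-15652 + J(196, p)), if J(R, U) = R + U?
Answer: I*√15618 ≈ 124.97*I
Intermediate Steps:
√(-15652 + J(196, p)) = √(-15652 + (196 - 162)) = √(-15652 + 34) = √(-15618) = I*√15618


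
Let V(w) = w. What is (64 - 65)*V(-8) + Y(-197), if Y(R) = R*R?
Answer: 38817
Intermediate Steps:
Y(R) = R**2
(64 - 65)*V(-8) + Y(-197) = (64 - 65)*(-8) + (-197)**2 = -1*(-8) + 38809 = 8 + 38809 = 38817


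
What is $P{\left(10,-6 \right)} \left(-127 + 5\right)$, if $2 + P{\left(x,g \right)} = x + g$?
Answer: $-244$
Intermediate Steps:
$P{\left(x,g \right)} = -2 + g + x$ ($P{\left(x,g \right)} = -2 + \left(x + g\right) = -2 + \left(g + x\right) = -2 + g + x$)
$P{\left(10,-6 \right)} \left(-127 + 5\right) = \left(-2 - 6 + 10\right) \left(-127 + 5\right) = 2 \left(-122\right) = -244$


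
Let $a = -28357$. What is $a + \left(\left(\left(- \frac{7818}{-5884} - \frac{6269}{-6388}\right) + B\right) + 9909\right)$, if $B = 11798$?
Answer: $- \frac{62466667155}{9396748} \approx -6647.7$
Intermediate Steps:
$a + \left(\left(\left(- \frac{7818}{-5884} - \frac{6269}{-6388}\right) + B\right) + 9909\right) = -28357 + \left(\left(\left(- \frac{7818}{-5884} - \frac{6269}{-6388}\right) + 11798\right) + 9909\right) = -28357 + \left(\left(\left(\left(-7818\right) \left(- \frac{1}{5884}\right) - - \frac{6269}{6388}\right) + 11798\right) + 9909\right) = -28357 + \left(\left(\left(\frac{3909}{2942} + \frac{6269}{6388}\right) + 11798\right) + 9909\right) = -28357 + \left(\left(\frac{21707045}{9396748} + 11798\right) + 9909\right) = -28357 + \left(\frac{110884539949}{9396748} + 9909\right) = -28357 + \frac{203996915881}{9396748} = - \frac{62466667155}{9396748}$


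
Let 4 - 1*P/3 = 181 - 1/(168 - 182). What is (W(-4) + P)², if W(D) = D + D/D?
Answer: 55935441/196 ≈ 2.8539e+5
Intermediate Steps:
W(D) = 1 + D (W(D) = D + 1 = 1 + D)
P = -7437/14 (P = 12 - 3*(181 - 1/(168 - 182)) = 12 - 3*(181 - 1/(-14)) = 12 - 3*(181 - 1*(-1/14)) = 12 - 3*(181 + 1/14) = 12 - 3*2535/14 = 12 - 7605/14 = -7437/14 ≈ -531.21)
(W(-4) + P)² = ((1 - 4) - 7437/14)² = (-3 - 7437/14)² = (-7479/14)² = 55935441/196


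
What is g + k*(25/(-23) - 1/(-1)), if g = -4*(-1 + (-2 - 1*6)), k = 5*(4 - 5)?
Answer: 838/23 ≈ 36.435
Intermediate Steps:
k = -5 (k = 5*(-1) = -5)
g = 36 (g = -4*(-1 + (-2 - 6)) = -4*(-1 - 8) = -4*(-9) = 36)
g + k*(25/(-23) - 1/(-1)) = 36 - 5*(25/(-23) - 1/(-1)) = 36 - 5*(25*(-1/23) - 1*(-1)) = 36 - 5*(-25/23 + 1) = 36 - 5*(-2/23) = 36 + 10/23 = 838/23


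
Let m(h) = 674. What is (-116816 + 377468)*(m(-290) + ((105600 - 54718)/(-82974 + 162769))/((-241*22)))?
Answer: 37162616826179628/211536545 ≈ 1.7568e+8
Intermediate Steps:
(-116816 + 377468)*(m(-290) + ((105600 - 54718)/(-82974 + 162769))/((-241*22))) = (-116816 + 377468)*(674 + ((105600 - 54718)/(-82974 + 162769))/((-241*22))) = 260652*(674 + (50882/79795)/(-5302)) = 260652*(674 + (50882*(1/79795))*(-1/5302)) = 260652*(674 + (50882/79795)*(-1/5302)) = 260652*(674 - 25441/211536545) = 260652*(142575605889/211536545) = 37162616826179628/211536545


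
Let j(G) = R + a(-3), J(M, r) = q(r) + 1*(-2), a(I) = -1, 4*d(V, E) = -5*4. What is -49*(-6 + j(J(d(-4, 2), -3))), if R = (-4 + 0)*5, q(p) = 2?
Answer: 1323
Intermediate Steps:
d(V, E) = -5 (d(V, E) = (-5*4)/4 = (¼)*(-20) = -5)
R = -20 (R = -4*5 = -20)
J(M, r) = 0 (J(M, r) = 2 + 1*(-2) = 2 - 2 = 0)
j(G) = -21 (j(G) = -20 - 1 = -21)
-49*(-6 + j(J(d(-4, 2), -3))) = -49*(-6 - 21) = -49*(-27) = 1323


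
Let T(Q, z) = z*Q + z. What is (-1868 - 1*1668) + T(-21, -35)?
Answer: -2836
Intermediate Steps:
T(Q, z) = z + Q*z (T(Q, z) = Q*z + z = z + Q*z)
(-1868 - 1*1668) + T(-21, -35) = (-1868 - 1*1668) - 35*(1 - 21) = (-1868 - 1668) - 35*(-20) = -3536 + 700 = -2836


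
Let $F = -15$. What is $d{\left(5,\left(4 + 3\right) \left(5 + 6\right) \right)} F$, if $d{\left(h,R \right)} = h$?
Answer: $-75$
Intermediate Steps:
$d{\left(5,\left(4 + 3\right) \left(5 + 6\right) \right)} F = 5 \left(-15\right) = -75$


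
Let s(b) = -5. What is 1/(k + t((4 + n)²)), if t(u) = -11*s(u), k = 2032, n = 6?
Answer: 1/2087 ≈ 0.00047916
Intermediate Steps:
t(u) = 55 (t(u) = -11*(-5) = 55)
1/(k + t((4 + n)²)) = 1/(2032 + 55) = 1/2087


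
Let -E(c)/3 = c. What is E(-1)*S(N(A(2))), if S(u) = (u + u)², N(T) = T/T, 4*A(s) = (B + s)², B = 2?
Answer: 12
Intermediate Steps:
A(s) = (2 + s)²/4
N(T) = 1
S(u) = 4*u² (S(u) = (2*u)² = 4*u²)
E(c) = -3*c
E(-1)*S(N(A(2))) = (-3*(-1))*(4*1²) = 3*(4*1) = 3*4 = 12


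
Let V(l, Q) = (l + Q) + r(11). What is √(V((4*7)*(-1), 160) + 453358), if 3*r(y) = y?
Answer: √4081443/3 ≈ 673.42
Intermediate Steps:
r(y) = y/3
V(l, Q) = 11/3 + Q + l (V(l, Q) = (l + Q) + (⅓)*11 = (Q + l) + 11/3 = 11/3 + Q + l)
√(V((4*7)*(-1), 160) + 453358) = √((11/3 + 160 + (4*7)*(-1)) + 453358) = √((11/3 + 160 + 28*(-1)) + 453358) = √((11/3 + 160 - 28) + 453358) = √(407/3 + 453358) = √(1360481/3) = √4081443/3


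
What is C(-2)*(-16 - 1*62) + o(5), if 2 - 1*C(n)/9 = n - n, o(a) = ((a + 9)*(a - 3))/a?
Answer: -6992/5 ≈ -1398.4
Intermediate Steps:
o(a) = (-3 + a)*(9 + a)/a (o(a) = ((9 + a)*(-3 + a))/a = ((-3 + a)*(9 + a))/a = (-3 + a)*(9 + a)/a)
C(n) = 18 (C(n) = 18 - 9*(n - n) = 18 - 9*0 = 18 + 0 = 18)
C(-2)*(-16 - 1*62) + o(5) = 18*(-16 - 1*62) + (6 + 5 - 27/5) = 18*(-16 - 62) + (6 + 5 - 27*1/5) = 18*(-78) + (6 + 5 - 27/5) = -1404 + 28/5 = -6992/5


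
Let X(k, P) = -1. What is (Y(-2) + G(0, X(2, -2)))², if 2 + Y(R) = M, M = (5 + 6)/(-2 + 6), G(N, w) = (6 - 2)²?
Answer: 4489/16 ≈ 280.56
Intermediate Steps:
G(N, w) = 16 (G(N, w) = 4² = 16)
M = 11/4 ≈ 2.7500
Y(R) = ¾ (Y(R) = -2 + 11/4 = ¾)
(Y(-2) + G(0, X(2, -2)))² = (¾ + 16)² = (67/4)² = 4489/16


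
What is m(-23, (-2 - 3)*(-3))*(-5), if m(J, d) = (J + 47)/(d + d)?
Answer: -4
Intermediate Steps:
m(J, d) = (47 + J)/(2*d) (m(J, d) = (47 + J)/((2*d)) = (47 + J)*(1/(2*d)) = (47 + J)/(2*d))
m(-23, (-2 - 3)*(-3))*(-5) = ((47 - 23)/(2*(((-2 - 3)*(-3)))))*(-5) = ((1/2)*24/(-5*(-3)))*(-5) = ((1/2)*24/15)*(-5) = ((1/2)*(1/15)*24)*(-5) = (4/5)*(-5) = -4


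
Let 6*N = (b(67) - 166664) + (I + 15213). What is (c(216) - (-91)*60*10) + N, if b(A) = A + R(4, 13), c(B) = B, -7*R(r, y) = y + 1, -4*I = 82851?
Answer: 209063/8 ≈ 26133.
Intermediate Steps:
I = -82851/4 (I = -¼*82851 = -82851/4 ≈ -20713.)
R(r, y) = -⅐ - y/7 (R(r, y) = -(y + 1)/7 = -(1 + y)/7 = -⅐ - y/7)
b(A) = -2 + A (b(A) = A + (-⅐ - ⅐*13) = A + (-⅐ - 13/7) = A - 2 = -2 + A)
N = -229465/8 (N = (((-2 + 67) - 166664) + (-82851/4 + 15213))/6 = ((65 - 166664) - 21999/4)/6 = (-166599 - 21999/4)/6 = (⅙)*(-688395/4) = -229465/8 ≈ -28683.)
(c(216) - (-91)*60*10) + N = (216 - (-91)*60*10) - 229465/8 = (216 - (-91)*600) - 229465/8 = (216 - 1*(-54600)) - 229465/8 = (216 + 54600) - 229465/8 = 54816 - 229465/8 = 209063/8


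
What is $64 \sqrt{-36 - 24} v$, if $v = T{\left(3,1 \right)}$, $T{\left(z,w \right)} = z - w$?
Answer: $256 i \sqrt{15} \approx 991.48 i$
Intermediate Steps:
$v = 2$ ($v = 3 - 1 = 2$)
$64 \sqrt{-36 - 24} v = 64 \sqrt{-36 - 24} \cdot 2 = 64 \sqrt{-60} \cdot 2 = 64 \cdot 2 i \sqrt{15} \cdot 2 = 128 i \sqrt{15} \cdot 2 = 256 i \sqrt{15}$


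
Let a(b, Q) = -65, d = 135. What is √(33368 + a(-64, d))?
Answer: √33303 ≈ 182.49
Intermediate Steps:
√(33368 + a(-64, d)) = √(33368 - 65) = √33303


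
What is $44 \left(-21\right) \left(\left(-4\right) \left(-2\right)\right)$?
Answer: $-7392$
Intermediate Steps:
$44 \left(-21\right) \left(\left(-4\right) \left(-2\right)\right) = \left(-924\right) 8 = -7392$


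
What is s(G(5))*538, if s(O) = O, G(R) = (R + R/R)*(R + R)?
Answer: 32280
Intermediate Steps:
G(R) = 2*R*(1 + R) (G(R) = (R + 1)*(2*R) = (1 + R)*(2*R) = 2*R*(1 + R))
s(G(5))*538 = (2*5*(1 + 5))*538 = (2*5*6)*538 = 60*538 = 32280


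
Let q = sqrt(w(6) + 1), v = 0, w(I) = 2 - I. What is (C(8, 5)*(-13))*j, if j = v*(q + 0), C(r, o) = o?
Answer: 0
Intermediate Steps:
q = I*sqrt(3) (q = sqrt((2 - 1*6) + 1) = sqrt((2 - 6) + 1) = sqrt(-4 + 1) = sqrt(-3) = I*sqrt(3) ≈ 1.732*I)
j = 0 (j = 0*(I*sqrt(3) + 0) = 0*(I*sqrt(3)) = 0)
(C(8, 5)*(-13))*j = (5*(-13))*0 = -65*0 = 0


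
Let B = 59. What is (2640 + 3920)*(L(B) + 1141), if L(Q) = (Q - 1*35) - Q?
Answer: 7255360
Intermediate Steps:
L(Q) = -35 (L(Q) = (Q - 35) - Q = (-35 + Q) - Q = -35)
(2640 + 3920)*(L(B) + 1141) = (2640 + 3920)*(-35 + 1141) = 6560*1106 = 7255360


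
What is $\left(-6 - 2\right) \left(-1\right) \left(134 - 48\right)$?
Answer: $688$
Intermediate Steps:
$\left(-6 - 2\right) \left(-1\right) \left(134 - 48\right) = \left(-8\right) \left(-1\right) 86 = 8 \cdot 86 = 688$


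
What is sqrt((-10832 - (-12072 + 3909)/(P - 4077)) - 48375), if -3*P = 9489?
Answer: I*sqrt(775886985830)/3620 ≈ 243.33*I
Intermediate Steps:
P = -3163 (P = -1/3*9489 = -3163)
sqrt((-10832 - (-12072 + 3909)/(P - 4077)) - 48375) = sqrt((-10832 - (-12072 + 3909)/(-3163 - 4077)) - 48375) = sqrt((-10832 - (-8163)/(-7240)) - 48375) = sqrt((-10832 - (-8163)*(-1)/7240) - 48375) = sqrt((-10832 - 1*8163/7240) - 48375) = sqrt((-10832 - 8163/7240) - 48375) = sqrt(-78431843/7240 - 48375) = sqrt(-428666843/7240) = I*sqrt(775886985830)/3620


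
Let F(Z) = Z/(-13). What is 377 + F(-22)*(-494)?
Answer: -459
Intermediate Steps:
F(Z) = -Z/13 (F(Z) = Z*(-1/13) = -Z/13)
377 + F(-22)*(-494) = 377 - 1/13*(-22)*(-494) = 377 + (22/13)*(-494) = 377 - 836 = -459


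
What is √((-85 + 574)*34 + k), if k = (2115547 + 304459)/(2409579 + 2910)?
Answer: 2*√24192718406854170/2412489 ≈ 128.95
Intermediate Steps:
k = 2420006/2412489 ≈ 1.0031
√((-85 + 574)*34 + k) = √((-85 + 574)*34 + 2420006/2412489) = √(489*34 + 2420006/2412489) = √(16626 + 2420006/2412489) = √(40112462120/2412489) = 2*√24192718406854170/2412489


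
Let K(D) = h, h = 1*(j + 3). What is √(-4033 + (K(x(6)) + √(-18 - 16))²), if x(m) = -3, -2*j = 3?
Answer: √(-16259 + 12*I*√34)/2 ≈ 0.13719 + 63.756*I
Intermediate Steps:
j = -3/2 (j = -½*3 = -3/2 ≈ -1.5000)
h = 3/2 (h = 1*(-3/2 + 3) = 1*(3/2) = 3/2 ≈ 1.5000)
K(D) = 3/2
√(-4033 + (K(x(6)) + √(-18 - 16))²) = √(-4033 + (3/2 + √(-18 - 16))²) = √(-4033 + (3/2 + √(-34))²) = √(-4033 + (3/2 + I*√34)²)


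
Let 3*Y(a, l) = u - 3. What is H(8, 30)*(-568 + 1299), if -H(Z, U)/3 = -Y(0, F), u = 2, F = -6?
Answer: -731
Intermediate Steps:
Y(a, l) = -⅓ (Y(a, l) = (2 - 3)/3 = (⅓)*(-1) = -⅓)
H(Z, U) = -1 (H(Z, U) = -(-3)*(-1)/3 = -3*⅓ = -1)
H(8, 30)*(-568 + 1299) = -(-568 + 1299) = -1*731 = -731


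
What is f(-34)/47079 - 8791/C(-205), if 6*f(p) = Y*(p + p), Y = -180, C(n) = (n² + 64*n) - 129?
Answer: -13154387/50175752 ≈ -0.26217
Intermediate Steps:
C(n) = -129 + n² + 64*n
f(p) = -60*p (f(p) = (-180*(p + p))/6 = (-360*p)/6 = -60*p)
f(-34)/47079 - 8791/C(-205) = -60*(-34)/47079 - 8791/(-129 + (-205)² + 64*(-205)) = 2040*(1/47079) - 8791/(-129 + 42025 - 13120) = 680/15693 - 8791/28776 = -13154387/50175752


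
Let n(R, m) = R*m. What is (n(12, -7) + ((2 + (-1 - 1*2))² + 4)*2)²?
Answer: 5476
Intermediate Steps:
(n(12, -7) + ((2 + (-1 - 1*2))² + 4)*2)² = (12*(-7) + ((2 + (-1 - 1*2))² + 4)*2)² = (-84 + ((2 + (-1 - 2))² + 4)*2)² = (-84 + ((2 - 3)² + 4)*2)² = (-84 + ((-1)² + 4)*2)² = (-84 + (1 + 4)*2)² = (-84 + 5*2)² = (-84 + 10)² = (-74)² = 5476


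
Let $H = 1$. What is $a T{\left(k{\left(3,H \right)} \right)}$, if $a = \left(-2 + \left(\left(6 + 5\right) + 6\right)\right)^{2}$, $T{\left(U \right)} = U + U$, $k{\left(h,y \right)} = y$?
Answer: $450$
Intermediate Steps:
$T{\left(U \right)} = 2 U$
$a = 225$ ($a = \left(-2 + \left(11 + 6\right)\right)^{2} = \left(-2 + 17\right)^{2} = 15^{2} = 225$)
$a T{\left(k{\left(3,H \right)} \right)} = 225 \cdot 2 \cdot 1 = 225 \cdot 2 = 450$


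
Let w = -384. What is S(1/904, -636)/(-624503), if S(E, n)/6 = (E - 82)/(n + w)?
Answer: -74127/95973621040 ≈ -7.7237e-7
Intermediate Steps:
S(E, n) = 6*(-82 + E)/(-384 + n) (S(E, n) = 6*((E - 82)/(n - 384)) = 6*((-82 + E)/(-384 + n)) = 6*(-82 + E)/(-384 + n))
S(1/904, -636)/(-624503) = (6*(-82 + 1/904)/(-384 - 636))/(-624503) = (6*(-82 + 1/904)/(-1020))*(-1/624503) = (6*(-1/1020)*(-74127/904))*(-1/624503) = (74127/153680)*(-1/624503) = -74127/95973621040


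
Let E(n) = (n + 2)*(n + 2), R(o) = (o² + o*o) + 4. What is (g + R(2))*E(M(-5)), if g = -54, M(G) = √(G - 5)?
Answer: 252 - 168*I*√10 ≈ 252.0 - 531.26*I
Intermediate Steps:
M(G) = √(-5 + G)
R(o) = 4 + 2*o² (R(o) = (o² + o²) + 4 = 2*o² + 4 = 4 + 2*o²)
E(n) = (2 + n)² (E(n) = (2 + n)*(2 + n) = (2 + n)²)
(g + R(2))*E(M(-5)) = (-54 + (4 + 2*2²))*(2 + √(-5 - 5))² = (-54 + (4 + 2*4))*(2 + √(-10))² = (-54 + (4 + 8))*(2 + I*√10)² = (-54 + 12)*(2 + I*√10)² = -42*(2 + I*√10)²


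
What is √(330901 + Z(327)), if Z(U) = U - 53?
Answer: 5*√13247 ≈ 575.48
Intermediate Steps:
Z(U) = -53 + U
√(330901 + Z(327)) = √(330901 + (-53 + 327)) = √(330901 + 274) = √331175 = 5*√13247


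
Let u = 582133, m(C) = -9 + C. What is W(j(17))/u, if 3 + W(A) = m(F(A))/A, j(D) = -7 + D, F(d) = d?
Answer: -29/5821330 ≈ -4.9817e-6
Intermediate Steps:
W(A) = -3 + (-9 + A)/A
W(j(17))/u = (-2 - 9/(-7 + 17))/582133 = (-2 - 9/10)*(1/582133) = -29/10*1/582133 = -29/5821330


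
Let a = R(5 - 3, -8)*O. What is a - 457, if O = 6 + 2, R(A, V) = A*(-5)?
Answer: -537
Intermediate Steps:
R(A, V) = -5*A
O = 8
a = -80 (a = -5*(5 - 3)*8 = -5*2*8 = -10*8 = -80)
a - 457 = -80 - 457 = -537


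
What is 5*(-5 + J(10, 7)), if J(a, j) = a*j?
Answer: 325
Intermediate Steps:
5*(-5 + J(10, 7)) = 5*(-5 + 10*7) = 5*(-5 + 70) = 5*65 = 325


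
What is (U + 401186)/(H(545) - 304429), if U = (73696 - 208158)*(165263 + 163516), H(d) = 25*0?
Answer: 44207880712/304429 ≈ 1.4522e+5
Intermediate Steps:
H(d) = 0
U = -44208281898 (U = -134462*328779 = -44208281898)
(U + 401186)/(H(545) - 304429) = (-44208281898 + 401186)/(0 - 304429) = -44207880712/(-304429) = -44207880712*(-1/304429) = 44207880712/304429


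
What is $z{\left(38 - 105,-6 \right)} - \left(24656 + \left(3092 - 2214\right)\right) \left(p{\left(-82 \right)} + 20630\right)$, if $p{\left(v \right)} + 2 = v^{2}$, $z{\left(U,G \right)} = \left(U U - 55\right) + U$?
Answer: $-698401601$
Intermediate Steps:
$z{\left(U,G \right)} = -55 + U + U^{2}$ ($z{\left(U,G \right)} = \left(U^{2} - 55\right) + U = \left(-55 + U^{2}\right) + U = -55 + U + U^{2}$)
$p{\left(v \right)} = -2 + v^{2}$
$z{\left(38 - 105,-6 \right)} - \left(24656 + \left(3092 - 2214\right)\right) \left(p{\left(-82 \right)} + 20630\right) = \left(-55 + \left(38 - 105\right) + \left(38 - 105\right)^{2}\right) - \left(24656 + \left(3092 - 2214\right)\right) \left(\left(-2 + \left(-82\right)^{2}\right) + 20630\right) = \left(-55 + \left(38 - 105\right) + \left(38 - 105\right)^{2}\right) - \left(24656 + \left(3092 - 2214\right)\right) \left(\left(-2 + 6724\right) + 20630\right) = \left(-55 - 67 + \left(-67\right)^{2}\right) - \left(24656 + 878\right) \left(6722 + 20630\right) = \left(-55 - 67 + 4489\right) - 25534 \cdot 27352 = 4367 - 698405968 = -698401601$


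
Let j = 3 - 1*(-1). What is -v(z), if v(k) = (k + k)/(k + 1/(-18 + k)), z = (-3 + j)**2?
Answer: -17/8 ≈ -2.1250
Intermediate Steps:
j = 4 (j = 3 + 1 = 4)
z = 1 (z = (-3 + 4)**2 = 1**2 = 1)
v(k) = 2*k/(k + 1/(-18 + k)) (v(k) = (2*k)/(k + 1/(-18 + k)) = 2*k/(k + 1/(-18 + k)))
-v(z) = -2*(-18 + 1)/(1 + 1**2 - 18*1) = -2*(-17)/(1 + 1 - 18) = -2*(-17)/(-16) = -2*(-1)*(-17)/16 = -1*17/8 = -17/8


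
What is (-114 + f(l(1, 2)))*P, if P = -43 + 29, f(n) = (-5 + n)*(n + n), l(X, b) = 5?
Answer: 1596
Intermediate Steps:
f(n) = 2*n*(-5 + n) (f(n) = (-5 + n)*(2*n) = 2*n*(-5 + n))
P = -14
(-114 + f(l(1, 2)))*P = (-114 + 2*5*(-5 + 5))*(-14) = (-114 + 2*5*0)*(-14) = (-114 + 0)*(-14) = -114*(-14) = 1596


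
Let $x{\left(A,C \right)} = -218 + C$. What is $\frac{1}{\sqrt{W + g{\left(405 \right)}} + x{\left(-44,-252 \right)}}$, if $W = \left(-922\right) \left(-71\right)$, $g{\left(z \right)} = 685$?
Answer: $- \frac{470}{154753} - \frac{\sqrt{66147}}{154753} \approx -0.004699$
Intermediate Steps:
$W = 65462$
$\frac{1}{\sqrt{W + g{\left(405 \right)}} + x{\left(-44,-252 \right)}} = \frac{1}{\sqrt{65462 + 685} - 470} = \frac{1}{\sqrt{66147} - 470} = \frac{1}{-470 + \sqrt{66147}}$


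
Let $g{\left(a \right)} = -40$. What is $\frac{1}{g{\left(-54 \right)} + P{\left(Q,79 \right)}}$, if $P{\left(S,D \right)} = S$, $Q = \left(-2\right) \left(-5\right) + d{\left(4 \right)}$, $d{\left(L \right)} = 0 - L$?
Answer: $- \frac{1}{34} \approx -0.029412$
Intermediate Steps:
$d{\left(L \right)} = - L$
$Q = 6$ ($Q = \left(-2\right) \left(-5\right) - 4 = 10 - 4 = 6$)
$\frac{1}{g{\left(-54 \right)} + P{\left(Q,79 \right)}} = \frac{1}{-40 + 6} = \frac{1}{-34} = - \frac{1}{34}$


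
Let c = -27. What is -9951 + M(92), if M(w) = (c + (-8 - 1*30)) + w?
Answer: -9924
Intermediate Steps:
M(w) = -65 + w (M(w) = (-27 + (-8 - 1*30)) + w = (-27 + (-8 - 30)) + w = (-27 - 38) + w = -65 + w)
-9951 + M(92) = -9951 + (-65 + 92) = -9951 + 27 = -9924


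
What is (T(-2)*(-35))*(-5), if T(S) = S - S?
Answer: 0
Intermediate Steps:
T(S) = 0
(T(-2)*(-35))*(-5) = (0*(-35))*(-5) = 0*(-5) = 0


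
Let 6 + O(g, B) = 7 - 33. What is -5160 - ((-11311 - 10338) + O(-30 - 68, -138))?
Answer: 16521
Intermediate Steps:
O(g, B) = -32 (O(g, B) = -6 + (7 - 33) = -6 - 26 = -32)
-5160 - ((-11311 - 10338) + O(-30 - 68, -138)) = -5160 - ((-11311 - 10338) - 32) = -5160 - (-21649 - 32) = -5160 - 1*(-21681) = -5160 + 21681 = 16521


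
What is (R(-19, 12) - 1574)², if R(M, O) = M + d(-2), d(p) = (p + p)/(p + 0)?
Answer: 2531281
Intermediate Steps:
d(p) = 2 (d(p) = (2*p)/p = 2)
R(M, O) = 2 + M (R(M, O) = M + 2 = 2 + M)
(R(-19, 12) - 1574)² = ((2 - 19) - 1574)² = (-17 - 1574)² = (-1591)² = 2531281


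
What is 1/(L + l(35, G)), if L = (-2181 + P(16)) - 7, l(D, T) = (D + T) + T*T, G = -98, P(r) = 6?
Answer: 1/7359 ≈ 0.00013589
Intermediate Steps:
l(D, T) = D + T + T² (l(D, T) = (D + T) + T² = D + T + T²)
L = -2182 (L = (-2181 + 6) - 7 = -2175 - 7 = -2182)
1/(L + l(35, G)) = 1/(-2182 + (35 - 98 + (-98)²)) = 1/(-2182 + (35 - 98 + 9604)) = 1/(-2182 + 9541) = 1/7359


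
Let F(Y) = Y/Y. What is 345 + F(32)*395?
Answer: 740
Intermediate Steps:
F(Y) = 1
345 + F(32)*395 = 345 + 1*395 = 345 + 395 = 740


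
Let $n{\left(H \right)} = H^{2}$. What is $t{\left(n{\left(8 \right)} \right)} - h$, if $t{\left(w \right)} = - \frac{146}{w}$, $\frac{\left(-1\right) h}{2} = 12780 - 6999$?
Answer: $\frac{369911}{32} \approx 11560.0$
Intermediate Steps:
$h = -11562$ ($h = - 2 \left(12780 - 6999\right) = \left(-2\right) 5781 = -11562$)
$t{\left(n{\left(8 \right)} \right)} - h = - \frac{146}{8^{2}} - -11562 = - \frac{146}{64} + 11562 = \left(-146\right) \frac{1}{64} + 11562 = - \frac{73}{32} + 11562 = \frac{369911}{32}$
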